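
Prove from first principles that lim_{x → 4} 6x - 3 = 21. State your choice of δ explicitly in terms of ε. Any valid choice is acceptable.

Fix ε > 0. We need δ > 0 so that 0 < |x − 4| < δ implies |(6x - 3) − 21| < ε.
Since (6x - 3) − 21 = 6(x − 4), we have |(6x - 3) − 21| = 6|x − 4|.
Thus it suffices that |x − 4| < ε/6.
Take δ = ε/6. If 0 < |x − 4| < δ then |(6x - 3) − 21| = 6|x − 4| < 6·(ε/6) = ε.

δ = ε/6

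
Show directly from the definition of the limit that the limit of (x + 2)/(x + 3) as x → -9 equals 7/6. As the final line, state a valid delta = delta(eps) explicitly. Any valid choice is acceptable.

delta = min(3, 18eps)

Let eps > 0 be given. We want delta > 0 with 0 < |x + 9| < delta ⇒ |(x + 2)/(x + 3) − (7/6)| < eps.
Combining over a common denominator, (x + 2)/(x + 3) − (7/6) = [(x + 2)·(-6) − (-7)·(x + 3)] / [(-6)·(x + 3)] = 1(x + 9) / ((-6)(x + 3)).
So |(x + 2)/(x + 3) − (7/6)| = |x + 9| / (6·|x + 3|).
Require delta ≤ 3, so |x + 3| ≥ |-6| − |x + 9| > 6 − 3 = 3.
Hence |(x + 2)/(x + 3) − (7/6)| < |x + 9|/(6·3) = (1/18)|x + 9|, which is < eps once |x + 9| < 18eps.
Take delta = min(3, 18eps). Then 0 < |x + 9| < delta forces both bounds, so |(x + 2)/(x + 3) − (7/6)| < eps.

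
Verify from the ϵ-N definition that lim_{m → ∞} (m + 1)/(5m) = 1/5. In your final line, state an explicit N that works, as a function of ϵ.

N = (1/5)/ϵ

Fix ϵ > 0. For m ≥ 1, |(m + 1)/(5m) − (1/5)| = |5|/(5(5m)) = 5/(5(5m)).
Since 5m ≥ 5m for m ≥ 1, this is ≤ 5/(5·5m) = (1/5)/m.
So |(m + 1)/(5m) − (1/5)| < ϵ whenever m > (1/5)/ϵ.
Take N = (1/5)/ϵ. If m > N then |(m + 1)/(5m) − (1/5)| ≤ (1/5)/m < ϵ.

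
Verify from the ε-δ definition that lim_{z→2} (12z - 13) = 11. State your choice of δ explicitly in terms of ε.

δ = ε/12

Let ε > 0. We need δ > 0 so that 0 < |z − 2| < δ implies |(12z - 13) − 11| < ε.
Since (12z - 13) − 11 = 12(z − 2), we have |(12z - 13) − 11| = 12|z − 2|.
So 12|z − 2| < ε exactly when |z − 2| < ε/12.
Choosing δ = ε/12 gives |(12z - 13) − 11| = 12|z − 2| < ε whenever |z − 2| < δ.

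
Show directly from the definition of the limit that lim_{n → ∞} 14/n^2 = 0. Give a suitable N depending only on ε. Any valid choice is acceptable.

N = (14/ε)^{1/2}

Let ε > 0. For n ≥ 1, |14/n^2 − 0| = 14/n^2.
14/n^2 < ε ⇔ n^2 > 14/ε ⇔ n > (14/ε)^{1/2}.
Take N = (14/ε)^{1/2}. Then n > N implies 14/n^2 < ε.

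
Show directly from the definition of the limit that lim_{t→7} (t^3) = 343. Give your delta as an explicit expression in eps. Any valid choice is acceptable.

delta = min(1, eps/169)

Let eps > 0 be given. We seek delta > 0 with 0 < |t − 7| < delta ⇒ |t^3 − 343| < eps.
Factor: t^3 − 343 = (t − 7)(t^2 + 7t + 49), so |t^3 − 343| = |t − 7|·|t^2 + 7t + 49|.
Impose delta ≤ 1 so that |t| < 8; then |t^2 + 7t + 49| ≤ 169.
Hence |t^3 − 343| ≤ 169|t − 7|, which is < eps once |t − 7| < eps/169.
Take delta = min(1, eps/169). If 0 < |t − 7| < delta then both bounds hold and |t^3 − 343| ≤ 169|t − 7| < 169·(eps/169) = eps.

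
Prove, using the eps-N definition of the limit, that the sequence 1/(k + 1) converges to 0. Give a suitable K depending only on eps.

Fix eps > 0. For k ≥ 1, |1/(k + 1) − 0| = 1/(k + 1) ≤ 1/k.
We need 1/k < eps, i.e. k > 1/eps.
Take K = 1/eps. If k > K then |1/(k + 1)| ≤ 1/k < eps.

K = 1/eps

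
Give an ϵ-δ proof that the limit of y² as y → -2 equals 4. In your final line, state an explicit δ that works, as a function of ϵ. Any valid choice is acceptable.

δ = min(1, ϵ/5)

Fix ϵ > 0. We seek δ > 0 with 0 < |y + 2| < δ ⇒ |y² − 4| < ϵ.
Factor: y² − 4 = (y + 2)(y - 2), so |y² − 4| = |y + 2|·|y - 2|.
Impose δ ≤ 1 so that |y| < 3; then |y - 2| ≤ 5.
Hence |y² − 4| ≤ 5|y + 2|, which is < ϵ once |y + 2| < ϵ/5.
Take δ = min(1, ϵ/5). If 0 < |y + 2| < δ then both bounds hold and |y² − 4| ≤ 5|y + 2| < 5·(ϵ/5) = ϵ.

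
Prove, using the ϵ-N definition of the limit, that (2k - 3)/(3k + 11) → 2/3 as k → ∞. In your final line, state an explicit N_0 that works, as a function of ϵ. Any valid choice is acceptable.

Let ϵ > 0. For k ≥ 1, |(2k - 3)/(3k + 11) − (2/3)| = |-31|/(3(3k + 11)) = 31/(3(3k + 11)).
Since 3k + 11 ≥ 3k for k ≥ 1, this is ≤ 31/(3·3k) = (31/9)/k.
So |(2k - 3)/(3k + 11) − (2/3)| < ϵ whenever k > (31/9)/ϵ.
Take N_0 = (31/9)/ϵ. If k > N_0 then |(2k - 3)/(3k + 11) − (2/3)| ≤ (31/9)/k < ϵ.

N_0 = (31/9)/ϵ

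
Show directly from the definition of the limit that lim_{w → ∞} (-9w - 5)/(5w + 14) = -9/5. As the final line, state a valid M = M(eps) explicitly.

Let eps > 0. We seek M > 0 such that w > M implies |(-9w - 5)/(5w + 14) + 9/5| < eps.
(-9w - 5)/(5w + 14) + 9/5 = (5(-9w - 5) − (-9)(5w + 14)) / (5(5w + 14)) = 101/(5(5w + 14)).
For w > 0 we have 5w + 14 > 5w, so |(-9w - 5)/(5w + 14) + 9/5| = 101/(5(5w + 14)) < 101/(5·5w) = (101/25)/w.
Thus |(-9w - 5)/(5w + 14) + 9/5| < eps whenever w > (101/25)/eps.
Take M = (101/25)/eps. If w > M then |(-9w - 5)/(5w + 14) + 9/5| < (101/25)/w < eps.

M = (101/25)/eps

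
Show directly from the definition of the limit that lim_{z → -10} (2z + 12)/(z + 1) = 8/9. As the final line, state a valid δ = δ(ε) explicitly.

Fix ε > 0. We want δ > 0 with 0 < |z + 10| < δ ⇒ |(2z + 12)/(z + 1) − (8/9)| < ε.
Combining over a common denominator, (2z + 12)/(z + 1) − (8/9) = [(2z + 12)·(-9) − (-8)·(z + 1)] / [(-9)·(z + 1)] = -10(z + 10) / ((-9)(z + 1)).
So |(2z + 12)/(z + 1) − (8/9)| = 10|z + 10| / (9·|z + 1|).
Require δ ≤ 9/2, so |z + 1| ≥ |-9| − |z + 10| > 9 − 9/2 = 9/2.
Hence |(2z + 12)/(z + 1) − (8/9)| < 10|z + 10|/(9·(9/2)) = (20/81)|z + 10|, which is < ε once |z + 10| < (81/20)ε.
Take δ = min(9/2, (81/20)ε). Then 0 < |z + 10| < δ forces both bounds, so |(2z + 12)/(z + 1) − (8/9)| < ε.

δ = min(9/2, (81/20)ε)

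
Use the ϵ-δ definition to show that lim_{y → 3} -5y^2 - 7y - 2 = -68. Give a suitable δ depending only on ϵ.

Fix ϵ > 0. We want δ > 0 such that 0 < |y − 3| < δ implies |(-5y^2 - 7y - 2) + 68| < ϵ.
(-5y^2 - 7y - 2) + 68 = -5y^2 - 7y + 66 = (y − 3)(-5y - 22).
So |(-5y^2 - 7y - 2) + 68| = |y − 3|·|-5y - 22|.
Assume first that |y − 3| < 1, so |y| < 4. Then |-5y - 22| ≤ 5·4 + 22 = 42.
Hence |(-5y^2 - 7y - 2) + 68| ≤ 42|y − 3| < ϵ provided |y − 3| < ϵ/42.
Take δ = min(1, ϵ/42). Then 0 < |y − 3| < δ gives both |y − 3| < 1 and |y − 3| < ϵ/42, so |(-5y^2 - 7y - 2) + 68| < ϵ.

δ = min(1, ϵ/42)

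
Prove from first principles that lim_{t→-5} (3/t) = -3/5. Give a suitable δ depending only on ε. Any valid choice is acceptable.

δ = min(5/2, (25/6)ε)

Fix ε > 0. We seek δ > 0 such that 0 < |t + 5| < δ implies |3/t + 3/5| < ε.
|3/t + 3/5| = 3·|-5 − t|/(5·|t|) = 3|t + 5|/(5|t|).
Restrict δ ≤ 5/2. Then |t + 5| < 5/2 gives |t| > 5/2, so 5|t| > 25/2.
Then |3/t + 3/5| < 3|t + 5|/(25/2), which is < ε when |t + 5| < (25/6)ε.
Take δ = min(5/2, (25/6)ε). Then 0 < |t + 5| < δ gives both |t + 5| < 5/2 and |t + 5| < (25/6)ε, so |3/t + 3/5| < ε.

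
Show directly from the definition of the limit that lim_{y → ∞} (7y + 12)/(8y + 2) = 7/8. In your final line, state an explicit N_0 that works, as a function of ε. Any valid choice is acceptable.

Suppose ε > 0. We seek N_0 > 0 such that y > N_0 implies |(7y + 12)/(8y + 2) − (7/8)| < ε.
(7y + 12)/(8y + 2) − (7/8) = (8(7y + 12) − 7(8y + 2)) / (8(8y + 2)) = 82/(8(8y + 2)).
For y > 0 we have 8y + 2 > 8y, so |(7y + 12)/(8y + 2) − (7/8)| = 82/(8(8y + 2)) < 82/(8·8y) = (41/32)/y.
Thus |(7y + 12)/(8y + 2) − (7/8)| < ε whenever y > (41/32)/ε.
Take N_0 = (41/32)/ε. If y > N_0 then |(7y + 12)/(8y + 2) − (7/8)| < (41/32)/y < ε.

N_0 = (41/32)/ε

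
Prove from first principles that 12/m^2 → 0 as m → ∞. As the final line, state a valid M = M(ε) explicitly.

Let ε > 0. For m ≥ 1, |12/m^2 − 0| = 12/m^2.
12/m^2 < ε ⇔ m^2 > 12/ε ⇔ m > (12/ε)^{1/2}.
Take M = (12/ε)^{1/2}. Then m > M implies 12/m^2 < ε.

M = (12/ε)^{1/2}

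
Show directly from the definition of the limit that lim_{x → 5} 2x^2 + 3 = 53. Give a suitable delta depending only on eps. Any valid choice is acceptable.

delta = min(1, eps/22)

Suppose eps > 0. We want delta > 0 such that 0 < |x − 5| < delta implies |(2x^2 + 3) − 53| < eps.
(2x^2 + 3) − 53 = 2x^2 - 50 = (x − 5)(2x + 10).
So |(2x^2 + 3) − 53| = |x − 5|·|2x + 10|.
Assume first that |x − 5| < 1, so |x| < 6. Then |2x + 10| ≤ 2·6 + 10 = 22.
Hence |(2x^2 + 3) − 53| ≤ 22|x − 5| < eps provided |x − 5| < eps/22.
Choosing delta = min(1, eps/22) ensures both conditions, hence |(2x^2 + 3) − 53| < eps.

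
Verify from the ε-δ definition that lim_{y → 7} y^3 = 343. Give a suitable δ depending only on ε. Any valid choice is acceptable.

Let ε > 0 be given. We seek δ > 0 with 0 < |y − 7| < δ ⇒ |y^3 − 343| < ε.
Factor: y^3 − 343 = (y − 7)(y^2 + 7y + 49), so |y^3 − 343| = |y − 7|·|y^2 + 7y + 49|.
Restrict δ ≤ 1. Then |y − 7| < 1 gives |y| < 8, so by the triangle inequality |y^2 + 7y + 49| ≤ 8^2 + 7·8 + 49 = 169.
Hence |y^3 − 343| ≤ 169|y − 7|, which is < ε once |y − 7| < ε/169.
Take δ = min(1, ε/169). If 0 < |y − 7| < δ then both bounds hold and |y^3 − 343| ≤ 169|y − 7| < 169·(ε/169) = ε.

δ = min(1, ε/169)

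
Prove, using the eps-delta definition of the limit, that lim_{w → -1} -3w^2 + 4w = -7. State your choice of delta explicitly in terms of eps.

delta = min(1, eps/13)

Let eps > 0 be given. We want delta > 0 such that 0 < |w + 1| < delta implies |(-3w^2 + 4w) + 7| < eps.
(-3w^2 + 4w) + 7 = -3w^2 + 4w + 7 = (w + 1)(-3w + 7).
So |(-3w^2 + 4w) + 7| = |w + 1|·|-3w + 7|.
Assume first that |w + 1| < 1, so |w| < 2. Then |-3w + 7| ≤ 3·2 + 7 = 13.
Hence |(-3w^2 + 4w) + 7| ≤ 13|w + 1| < eps provided |w + 1| < eps/13.
Choosing delta = min(1, eps/13) ensures both conditions, hence |(-3w^2 + 4w) + 7| < eps.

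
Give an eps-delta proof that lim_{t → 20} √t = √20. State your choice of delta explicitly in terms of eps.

delta = min(20, √20·eps)

Let eps > 0 be given. We want delta > 0 such that 0 < |t − 20| < delta implies |√t − √20| < eps.
Multiplying by the conjugate, |√t − √20| = |t − 20|/(√t + √20).
Restrict delta ≤ 20 so that |t − 20| < 20 forces t > 0, and then √t + √20 > √20.
Hence |√t − √20| < |t − 20|/√20, which is < eps once |t − 20| < √20·eps.
Take delta = min(20, √20·eps). If 0 < |t − 20| < delta then t > 0 and |√t − √20| < |t − 20|/√20 < eps.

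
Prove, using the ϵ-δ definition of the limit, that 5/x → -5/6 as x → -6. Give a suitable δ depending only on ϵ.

Let ϵ > 0. We seek δ > 0 such that 0 < |x + 6| < δ implies |5/x + 5/6| < ϵ.
|5/x + 5/6| = 5·|-6 − x|/(6·|x|) = 5|x + 6|/(6|x|).
Restrict δ ≤ 3. Then |x + 6| < 3 gives |x| > 3, so 6|x| > 18.
Then |5/x + 5/6| < 5|x + 6|/18, which is < ϵ when |x + 6| < (18/5)ϵ.
Take δ = min(3, (18/5)ϵ). Then 0 < |x + 6| < δ gives both |x + 6| < 3 and |x + 6| < (18/5)ϵ, so |5/x + 5/6| < ϵ.

δ = min(3, (18/5)ϵ)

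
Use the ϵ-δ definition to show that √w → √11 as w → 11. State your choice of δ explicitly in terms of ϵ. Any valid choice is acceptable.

Fix ϵ > 0. We want δ > 0 such that 0 < |w − 11| < δ implies |√w − √11| < ϵ.
Rationalise: √w − √11 = (w − 11)/(√w + √11), so |√w − √11| = |w − 11|/(√w + √11).
Restrict δ ≤ 11 so that |w − 11| < 11 forces w > 0, and then √w + √11 > √11.
Hence |√w − √11| < |w − 11|/√11, which is < ϵ once |w − 11| < √11·ϵ.
Take δ = min(11, √11·ϵ). If 0 < |w − 11| < δ then w > 0 and |√w − √11| < |w − 11|/√11 < ϵ.

δ = min(11, √11·ϵ)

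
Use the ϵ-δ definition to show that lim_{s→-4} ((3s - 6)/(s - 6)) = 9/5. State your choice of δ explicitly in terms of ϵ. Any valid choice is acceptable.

Fix ϵ > 0. We want δ > 0 with 0 < |s + 4| < δ ⇒ |(3s - 6)/(s - 6) − (9/5)| < ϵ.
Combining over a common denominator, (3s - 6)/(s - 6) − (9/5) = [(3s - 6)·(-10) − (-18)·(s - 6)] / [(-10)·(s - 6)] = -12(s + 4) / ((-10)(s - 6)).
So |(3s - 6)/(s - 6) − (9/5)| = 12|s + 4| / (10·|s − 6|).
Require δ ≤ 5, so |s − 6| ≥ |-10| − |s + 4| > 10 − 5 = 5.
Hence |(3s - 6)/(s - 6) − (9/5)| < 12|s + 4|/(10·5) = (6/25)|s + 4|, which is < ϵ once |s + 4| < (25/6)ϵ.
Take δ = min(5, (25/6)ϵ). Then 0 < |s + 4| < δ forces both bounds, so |(3s - 6)/(s - 6) − (9/5)| < ϵ.

δ = min(5, (25/6)ϵ)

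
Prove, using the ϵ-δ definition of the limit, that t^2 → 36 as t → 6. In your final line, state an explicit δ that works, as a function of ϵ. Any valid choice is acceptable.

Let ϵ > 0 be given. We seek δ > 0 with 0 < |t − 6| < δ ⇒ |t^2 − 36| < ϵ.
Factor: t^2 − 36 = (t − 6)(t + 6), so |t^2 − 36| = |t − 6|·|t + 6|.
Restrict δ ≤ 2. Then |t − 6| < 2 gives |t| < 8, so by the triangle inequality |t + 6| ≤ 8 + 6 = 14.
Hence |t^2 − 36| ≤ 14|t − 6|, which is < ϵ once |t − 6| < ϵ/14.
Take δ = min(2, ϵ/14). If 0 < |t − 6| < δ then both bounds hold and |t^2 − 36| ≤ 14|t − 6| < 14·(ϵ/14) = ϵ.

δ = min(2, ϵ/14)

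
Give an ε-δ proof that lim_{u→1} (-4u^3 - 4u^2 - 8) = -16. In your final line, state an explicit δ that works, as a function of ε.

Let ε > 0. We want δ > 0 such that 0 < |u − 1| < δ implies |(-4u^3 - 4u^2 - 8) + 16| < ε.
(-4u^3 - 4u^2 - 8) + 16 = -4u^3 - 4u^2 + 8 = (u − 1)(-4u^2 - 8u - 8).
So |(-4u^3 - 4u^2 - 8) + 16| = |u − 1|·|-4u^2 - 8u - 8|.
Assume first that |u − 1| < 2, so |u| < 3. Then |-4u^2 - 8u - 8| ≤ 4·3^2 + 8·3 + 8 = 68.
Hence |(-4u^3 - 4u^2 - 8) + 16| ≤ 68|u − 1| < ε provided |u − 1| < ε/68.
Choosing δ = min(2, ε/68) ensures both conditions, hence |(-4u^3 - 4u^2 - 8) + 16| < ε.

δ = min(2, ε/68)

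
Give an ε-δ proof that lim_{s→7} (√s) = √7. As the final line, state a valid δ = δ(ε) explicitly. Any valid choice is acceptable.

δ = min(7, √7·ε)

Fix ε > 0. We want δ > 0 such that 0 < |s − 7| < δ implies |√s − √7| < ε.
Multiplying by the conjugate, |√s − √7| = |s − 7|/(√s + √7).
Restrict δ ≤ 7 so that |s − 7| < 7 forces s > 0, and then √s + √7 > √7.
Hence |√s − √7| < |s − 7|/√7, which is < ε once |s − 7| < √7·ε.
Take δ = min(7, √7·ε). If 0 < |s − 7| < δ then s > 0 and |√s − √7| < |s − 7|/√7 < ε.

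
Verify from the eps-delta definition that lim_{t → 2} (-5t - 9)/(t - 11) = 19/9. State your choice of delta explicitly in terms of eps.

Let eps > 0 be given. We want delta > 0 with 0 < |t − 2| < delta ⇒ |(-5t - 9)/(t - 11) − (19/9)| < eps.
Combining over a common denominator, (-5t - 9)/(t - 11) − (19/9) = [(-5t - 9)·(-9) − (-19)·(t - 11)] / [(-9)·(t - 11)] = 64(t − 2) / ((-9)(t - 11)).
So |(-5t - 9)/(t - 11) − (19/9)| = 64|t − 2| / (9·|t − 11|).
Restrict delta ≤ 9/2. Then |t − 2| < 9/2 gives |t − 11| = |(t − 2) + (-9)| ≥ 9 − 9/2 = 9/2.
Hence |(-5t - 9)/(t - 11) − (19/9)| < 64|t − 2|/(9·(9/2)) = (128/81)|t − 2|, which is < eps once |t − 2| < (81/128)eps.
Take delta = min(9/2, (81/128)eps). Then 0 < |t − 2| < delta forces both bounds, so |(-5t - 9)/(t - 11) − (19/9)| < eps.

delta = min(9/2, (81/128)eps)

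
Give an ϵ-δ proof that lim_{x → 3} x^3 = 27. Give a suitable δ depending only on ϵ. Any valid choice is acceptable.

Fix ϵ > 0. We seek δ > 0 with 0 < |x − 3| < δ ⇒ |x^3 − 27| < ϵ.
Factor: x^3 − 27 = (x − 3)(x^2 + 3x + 9), so |x^3 − 27| = |x − 3|·|x^2 + 3x + 9|.
Restrict δ ≤ 2. Then |x − 3| < 2 gives |x| < 5, so by the triangle inequality |x^2 + 3x + 9| ≤ 5^2 + 3·5 + 9 = 49.
Hence |x^3 − 27| ≤ 49|x − 3|, which is < ϵ once |x − 3| < ϵ/49.
Take δ = min(2, ϵ/49). If 0 < |x − 3| < δ then both bounds hold and |x^3 − 27| ≤ 49|x − 3| < 49·(ϵ/49) = ϵ.

δ = min(2, ϵ/49)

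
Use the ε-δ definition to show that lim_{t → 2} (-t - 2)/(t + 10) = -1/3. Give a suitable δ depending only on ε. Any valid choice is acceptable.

δ = min(6, 9ε)

Fix ε > 0. We want δ > 0 with 0 < |t − 2| < δ ⇒ |(-t - 2)/(t + 10) + 1/3| < ε.
Combining over a common denominator, (-t - 2)/(t + 10) + 1/3 = [(-t - 2)·12 − (-4)·(t + 10)] / [12·(t + 10)] = -8(t − 2) / (12(t + 10)).
So |(-t - 2)/(t + 10) + 1/3| = 8|t − 2| / (12·|t + 10|).
Require δ ≤ 6, so |t + 10| ≥ |12| − |t − 2| > 12 − 6 = 6.
Hence |(-t - 2)/(t + 10) + 1/3| < 8|t − 2|/(12·6) = (1/9)|t − 2|, which is < ε once |t − 2| < 9ε.
Take δ = min(6, 9ε). Then 0 < |t − 2| < δ forces both bounds, so |(-t - 2)/(t + 10) + 1/3| < ε.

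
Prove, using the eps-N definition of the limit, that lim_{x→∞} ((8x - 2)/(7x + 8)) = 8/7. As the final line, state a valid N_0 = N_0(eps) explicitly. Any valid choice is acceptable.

N_0 = (78/49)/eps

Fix eps > 0. We seek N_0 > 0 such that x > N_0 implies |(8x - 2)/(7x + 8) − (8/7)| < eps.
(8x - 2)/(7x + 8) − (8/7) = (7(8x - 2) − 8(7x + 8)) / (7(7x + 8)) = -78/(7(7x + 8)).
For x > 0 we have 7x + 8 > 7x, so |(8x - 2)/(7x + 8) − (8/7)| = 78/(7(7x + 8)) < 78/(7·7x) = (78/49)/x.
Thus |(8x - 2)/(7x + 8) − (8/7)| < eps whenever x > (78/49)/eps.
Take N_0 = (78/49)/eps. If x > N_0 then |(8x - 2)/(7x + 8) − (8/7)| < (78/49)/x < eps.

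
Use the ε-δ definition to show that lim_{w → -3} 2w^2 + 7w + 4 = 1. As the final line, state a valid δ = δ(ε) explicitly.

Suppose ε > 0. We want δ > 0 such that 0 < |w + 3| < δ implies |(2w^2 + 7w + 4) − 1| < ε.
(2w^2 + 7w + 4) − 1 = 2w^2 + 7w + 3 = (w + 3)(2w + 1).
So |(2w^2 + 7w + 4) − 1| = |w + 3|·|2w + 1|.
Assume first that |w + 3| < 1, so |w| < 4. Then |2w + 1| ≤ 2·4 + 1 = 9.
Hence |(2w^2 + 7w + 4) − 1| ≤ 9|w + 3| < ε provided |w + 3| < ε/9.
Take δ = min(1, ε/9). Then 0 < |w + 3| < δ gives both |w + 3| < 1 and |w + 3| < ε/9, so |(2w^2 + 7w + 4) − 1| < ε.

δ = min(1, ε/9)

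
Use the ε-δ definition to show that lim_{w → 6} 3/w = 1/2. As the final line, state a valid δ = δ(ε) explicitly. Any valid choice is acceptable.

δ = min(3, 6ε)

Fix ε > 0. We seek δ > 0 such that 0 < |w − 6| < δ implies |3/w − (1/2)| < ε.
|3/w − (1/2)| = 3·|6 − w|/(6·|w|) = 3|w − 6|/(6|w|).
Require δ ≤ 3 so that |w| > 6 − 3 = 3, hence 6|w| > 18.
Then |3/w − (1/2)| < 3|w − 6|/18, which is < ε when |w − 6| < 6ε.
Take δ = min(3, 6ε). Then 0 < |w − 6| < δ gives both |w − 6| < 3 and |w − 6| < 6ε, so |3/w − (1/2)| < ε.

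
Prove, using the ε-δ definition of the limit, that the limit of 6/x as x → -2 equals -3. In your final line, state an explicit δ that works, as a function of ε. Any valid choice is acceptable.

Suppose ε > 0. We seek δ > 0 such that 0 < |x + 2| < δ implies |6/x + 3| < ε.
|6/x + 3| = 6·|-2 − x|/(2·|x|) = 6|x + 2|/(2|x|).
Restrict δ ≤ 1. Then |x + 2| < 1 gives |x| > 1, so 2|x| > 2.
Then |6/x + 3| < 6|x + 2|/2, which is < ε when |x + 2| < (1/3)ε.
Take δ = min(1, (1/3)ε). Then 0 < |x + 2| < δ gives both |x + 2| < 1 and |x + 2| < (1/3)ε, so |6/x + 3| < ε.

δ = min(1, (1/3)ε)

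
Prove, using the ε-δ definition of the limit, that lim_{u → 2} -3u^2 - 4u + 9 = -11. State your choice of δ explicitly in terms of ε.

Let ε > 0. We want δ > 0 such that 0 < |u − 2| < δ implies |(-3u^2 - 4u + 9) + 11| < ε.
(-3u^2 - 4u + 9) + 11 = -3u^2 - 4u + 20 = (u − 2)(-3u - 10).
So |(-3u^2 - 4u + 9) + 11| = |u − 2|·|-3u - 10|.
Assume first that |u − 2| < 1, so |u| < 3. Then |-3u - 10| ≤ 3·3 + 10 = 19.
Hence |(-3u^2 - 4u + 9) + 11| ≤ 19|u − 2| < ε provided |u − 2| < ε/19.
Choosing δ = min(1, ε/19) ensures both conditions, hence |(-3u^2 - 4u + 9) + 11| < ε.

δ = min(1, ε/19)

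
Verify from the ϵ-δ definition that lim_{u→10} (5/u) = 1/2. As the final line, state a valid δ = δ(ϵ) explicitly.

δ = min(5, 10ϵ)

Fix ϵ > 0. We seek δ > 0 such that 0 < |u − 10| < δ implies |5/u − (1/2)| < ϵ.
|5/u − (1/2)| = 5·|10 − u|/(10·|u|) = 5|u − 10|/(10|u|).
Restrict δ ≤ 5. Then |u − 10| < 5 gives |u| > 5, so 10|u| > 50.
Then |5/u − (1/2)| < 5|u − 10|/50, which is < ϵ when |u − 10| < 10ϵ.
Take δ = min(5, 10ϵ). Then 0 < |u − 10| < δ gives both |u − 10| < 5 and |u − 10| < 10ϵ, so |5/u − (1/2)| < ϵ.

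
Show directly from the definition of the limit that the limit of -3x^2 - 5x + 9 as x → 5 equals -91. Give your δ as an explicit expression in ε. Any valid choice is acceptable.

δ = min(1, ε/38)

Let ε > 0 be given. We want δ > 0 such that 0 < |x − 5| < δ implies |(-3x^2 - 5x + 9) + 91| < ε.
(-3x^2 - 5x + 9) + 91 = -3x^2 - 5x + 100 = (x − 5)(-3x - 20).
So |(-3x^2 - 5x + 9) + 91| = |x − 5|·|-3x - 20|.
Assume first that |x − 5| < 1, so |x| < 6. Then |-3x - 20| ≤ 3·6 + 20 = 38.
Hence |(-3x^2 - 5x + 9) + 91| ≤ 38|x − 5| < ε provided |x − 5| < ε/38.
Choosing δ = min(1, ε/38) ensures both conditions, hence |(-3x^2 - 5x + 9) + 91| < ε.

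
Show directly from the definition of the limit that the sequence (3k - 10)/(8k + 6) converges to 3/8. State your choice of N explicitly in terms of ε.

N = (49/32)/ε

Fix ε > 0. For k ≥ 1, |(3k - 10)/(8k + 6) − (3/8)| = |-98|/(8(8k + 6)) = 98/(8(8k + 6)).
Since 8k + 6 ≥ 8k for k ≥ 1, this is ≤ 98/(8·8k) = (49/32)/k.
So |(3k - 10)/(8k + 6) − (3/8)| < ε whenever k > (49/32)/ε.
Take N = (49/32)/ε. If k > N then |(3k - 10)/(8k + 6) − (3/8)| ≤ (49/32)/k < ε.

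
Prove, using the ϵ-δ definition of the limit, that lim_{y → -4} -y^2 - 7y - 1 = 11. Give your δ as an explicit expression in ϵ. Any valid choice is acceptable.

Let ϵ > 0 be given. We want δ > 0 such that 0 < |y + 4| < δ implies |(-y^2 - 7y - 1) − 11| < ϵ.
(-y^2 - 7y - 1) − 11 = -y^2 - 7y - 12 = (y + 4)(-y - 3).
So |(-y^2 - 7y - 1) − 11| = |y + 4|·|-y - 3|.
Require δ ≤ 2. Then |y + 4| < 2 gives |y| < 6, and by the triangle inequality |-y - 3| ≤ 6 + 3 = 9.
Hence |(-y^2 - 7y - 1) − 11| ≤ 9|y + 4| < ϵ provided |y + 4| < ϵ/9.
Take δ = min(2, ϵ/9). Then 0 < |y + 4| < δ gives both |y + 4| < 2 and |y + 4| < ϵ/9, so |(-y^2 - 7y - 1) − 11| < ϵ.

δ = min(2, ϵ/9)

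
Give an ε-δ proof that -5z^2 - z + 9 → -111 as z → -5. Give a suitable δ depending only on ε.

δ = min(1, ε/54)

Let ε > 0 be given. We want δ > 0 such that 0 < |z + 5| < δ implies |(-5z^2 - z + 9) + 111| < ε.
(-5z^2 - z + 9) + 111 = -5z^2 - z + 120 = (z + 5)(-5z + 24).
So |(-5z^2 - z + 9) + 111| = |z + 5|·|-5z + 24|.
Require δ ≤ 1. Then |z + 5| < 1 gives |z| < 6, and by the triangle inequality |-5z + 24| ≤ 5·6 + 24 = 54.
Hence |(-5z^2 - z + 9) + 111| ≤ 54|z + 5| < ε provided |z + 5| < ε/54.
Take δ = min(1, ε/54). Then 0 < |z + 5| < δ gives both |z + 5| < 1 and |z + 5| < ε/54, so |(-5z^2 - z + 9) + 111| < ε.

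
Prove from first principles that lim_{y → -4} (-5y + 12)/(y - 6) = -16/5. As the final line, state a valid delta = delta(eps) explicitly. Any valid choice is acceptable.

delta = min(5, (25/9)eps)

Let eps > 0 be given. We want delta > 0 with 0 < |y + 4| < delta ⇒ |(-5y + 12)/(y - 6) + 16/5| < eps.
Combining over a common denominator, (-5y + 12)/(y - 6) + 16/5 = [(-5y + 12)·(-10) − 32·(y - 6)] / [(-10)·(y - 6)] = 18(y + 4) / ((-10)(y - 6)).
So |(-5y + 12)/(y - 6) + 16/5| = 18|y + 4| / (10·|y − 6|).
Restrict delta ≤ 5. Then |y + 4| < 5 gives |y − 6| = |(y + 4) + (-10)| ≥ 10 − 5 = 5.
Hence |(-5y + 12)/(y - 6) + 16/5| < 18|y + 4|/(10·5) = (9/25)|y + 4|, which is < eps once |y + 4| < (25/9)eps.
Take delta = min(5, (25/9)eps). Then 0 < |y + 4| < delta forces both bounds, so |(-5y + 12)/(y - 6) + 16/5| < eps.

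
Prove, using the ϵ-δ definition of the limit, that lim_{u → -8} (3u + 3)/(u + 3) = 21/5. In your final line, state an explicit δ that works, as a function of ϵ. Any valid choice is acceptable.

Let ϵ > 0. We want δ > 0 with 0 < |u + 8| < δ ⇒ |(3u + 3)/(u + 3) − (21/5)| < ϵ.
Combining over a common denominator, (3u + 3)/(u + 3) − (21/5) = [(3u + 3)·(-5) − (-21)·(u + 3)] / [(-5)·(u + 3)] = 6(u + 8) / ((-5)(u + 3)).
So |(3u + 3)/(u + 3) − (21/5)| = 6|u + 8| / (5·|u + 3|).
Require δ ≤ 5/2, so |u + 3| ≥ |-5| − |u + 8| > 5 − 5/2 = 5/2.
Hence |(3u + 3)/(u + 3) − (21/5)| < 6|u + 8|/(5·(5/2)) = (12/25)|u + 8|, which is < ϵ once |u + 8| < (25/12)ϵ.
Take δ = min(5/2, (25/12)ϵ). Then 0 < |u + 8| < δ forces both bounds, so |(3u + 3)/(u + 3) − (21/5)| < ϵ.

δ = min(5/2, (25/12)ϵ)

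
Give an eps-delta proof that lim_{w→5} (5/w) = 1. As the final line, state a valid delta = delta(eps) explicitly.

delta = min(5/2, (5/2)eps)

Suppose eps > 0. We seek delta > 0 such that 0 < |w − 5| < delta implies |5/w − 1| < eps.
|5/w − 1| = 5·|5 − w|/(5·|w|) = 5|w − 5|/(5|w|).
Require delta ≤ 5/2 so that |w| > 5 − 5/2 = 5/2, hence 5|w| > 25/2.
Then |5/w − 1| < 5|w − 5|/(25/2), which is < eps when |w − 5| < (5/2)eps.
Take delta = min(5/2, (5/2)eps). Then 0 < |w − 5| < delta gives both |w − 5| < 5/2 and |w − 5| < (5/2)eps, so |5/w − 1| < eps.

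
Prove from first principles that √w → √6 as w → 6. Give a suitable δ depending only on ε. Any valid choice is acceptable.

δ = min(6, √6·ε)

Let ε > 0 be given. We want δ > 0 such that 0 < |w − 6| < δ implies |√w − √6| < ε.
Rationalise: √w − √6 = (w − 6)/(√w + √6), so |√w − √6| = |w − 6|/(√w + √6).
Restrict δ ≤ 6 so that |w − 6| < 6 forces w > 0, and then √w + √6 > √6.
Hence |√w − √6| < |w − 6|/√6, which is < ε once |w − 6| < √6·ε.
Take δ = min(6, √6·ε). If 0 < |w − 6| < δ then w > 0 and |√w − √6| < |w − 6|/√6 < ε.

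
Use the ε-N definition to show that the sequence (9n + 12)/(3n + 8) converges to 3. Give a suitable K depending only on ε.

K = 4/ε

Let ε > 0 be given. For n ≥ 1, |(9n + 12)/(3n + 8) − 3| = |-36|/(3(3n + 8)) = 36/(3(3n + 8)).
Since 3n + 8 ≥ 3n for n ≥ 1, this is ≤ 36/(3·3n) = 4/n.
So |(9n + 12)/(3n + 8) − 3| < ε whenever n > 4/ε.
Take K = 4/ε. If n > K then |(9n + 12)/(3n + 8) − 3| ≤ 4/n < ε.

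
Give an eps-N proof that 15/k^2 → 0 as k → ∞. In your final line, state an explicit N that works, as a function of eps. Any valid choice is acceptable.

Suppose eps > 0. For k ≥ 1, |15/k^2 − 0| = 15/k^2.
15/k^2 < eps ⇔ k^2 > 15/eps ⇔ k > (15/eps)^{1/2}.
Take N = (15/eps)^{1/2}. Then k > N implies 15/k^2 < eps.

N = (15/eps)^{1/2}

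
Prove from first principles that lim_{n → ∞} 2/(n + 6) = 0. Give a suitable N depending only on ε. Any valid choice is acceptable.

N = 2/ε

Let ε > 0. For n ≥ 1, |2/(n + 6) − 0| = 2/(n + 6) ≤ 2/n.
We need 2/n < ε, i.e. n > 2/ε.
Take N = 2/ε. If n > N then |2/(n + 6)| ≤ 2/n < ε.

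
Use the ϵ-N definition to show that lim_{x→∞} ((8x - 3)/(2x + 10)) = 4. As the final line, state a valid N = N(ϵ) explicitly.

N = (43/2)/ϵ

Let ϵ > 0. We seek N > 0 such that x > N implies |(8x - 3)/(2x + 10) − 4| < ϵ.
(8x - 3)/(2x + 10) − 4 = (2(8x - 3) − 8(2x + 10)) / (2(2x + 10)) = -86/(2(2x + 10)).
For x > 0 we have 2x + 10 > 2x, so |(8x - 3)/(2x + 10) − 4| = 86/(2(2x + 10)) < 86/(2·2x) = (43/2)/x.
Thus |(8x - 3)/(2x + 10) − 4| < ϵ whenever x > (43/2)/ϵ.
Take N = (43/2)/ϵ. If x > N then |(8x - 3)/(2x + 10) − 4| < (43/2)/x < ϵ.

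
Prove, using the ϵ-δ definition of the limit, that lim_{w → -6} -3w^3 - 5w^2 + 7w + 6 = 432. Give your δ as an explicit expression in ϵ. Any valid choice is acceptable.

δ = min(1, ϵ/309)

Let ϵ > 0. We want δ > 0 such that 0 < |w + 6| < δ implies |(-3w^3 - 5w^2 + 7w + 6) − 432| < ϵ.
(-3w^3 - 5w^2 + 7w + 6) − 432 = -3w^3 - 5w^2 + 7w - 426 = (w + 6)(-3w^2 + 13w - 71).
So |(-3w^3 - 5w^2 + 7w + 6) − 432| = |w + 6|·|-3w^2 + 13w - 71|.
Assume first that |w + 6| < 1, so |w| < 7. Then |-3w^2 + 13w - 71| ≤ 3·7^2 + 13·7 + 71 = 309.
Hence |(-3w^3 - 5w^2 + 7w + 6) − 432| ≤ 309|w + 6| < ϵ provided |w + 6| < ϵ/309.
Choosing δ = min(1, ϵ/309) ensures both conditions, hence |(-3w^3 - 5w^2 + 7w + 6) − 432| < ϵ.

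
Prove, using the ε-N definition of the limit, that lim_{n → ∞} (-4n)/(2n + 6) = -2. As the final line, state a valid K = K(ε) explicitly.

Suppose ε > 0. For n ≥ 1, |(-4n)/(2n + 6) + 2| = |24|/(2(2n + 6)) = 24/(2(2n + 6)).
Since 2n + 6 ≥ 2n for n ≥ 1, this is ≤ 24/(2·2n) = 6/n.
So |(-4n)/(2n + 6) + 2| < ε whenever n > 6/ε.
Take K = 6/ε. If n > K then |(-4n)/(2n + 6) + 2| ≤ 6/n < ε.

K = 6/ε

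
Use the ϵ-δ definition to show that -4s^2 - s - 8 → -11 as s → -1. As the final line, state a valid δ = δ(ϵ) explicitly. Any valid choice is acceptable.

δ = min(1, ϵ/11)

Let ϵ > 0. We want δ > 0 such that 0 < |s + 1| < δ implies |(-4s^2 - s - 8) + 11| < ϵ.
(-4s^2 - s - 8) + 11 = -4s^2 - s + 3 = (s + 1)(-4s + 3).
So |(-4s^2 - s - 8) + 11| = |s + 1|·|-4s + 3|.
Assume first that |s + 1| < 1, so |s| < 2. Then |-4s + 3| ≤ 4·2 + 3 = 11.
Hence |(-4s^2 - s - 8) + 11| ≤ 11|s + 1| < ϵ provided |s + 1| < ϵ/11.
Choosing δ = min(1, ϵ/11) ensures both conditions, hence |(-4s^2 - s - 8) + 11| < ϵ.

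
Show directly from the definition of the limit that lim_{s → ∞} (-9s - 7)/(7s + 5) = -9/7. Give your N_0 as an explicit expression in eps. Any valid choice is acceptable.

N_0 = (4/49)/eps

Suppose eps > 0. We seek N_0 > 0 such that s > N_0 implies |(-9s - 7)/(7s + 5) + 9/7| < eps.
(-9s - 7)/(7s + 5) + 9/7 = (7(-9s - 7) − (-9)(7s + 5)) / (7(7s + 5)) = -4/(7(7s + 5)).
For s > 0 we have 7s + 5 > 7s, so |(-9s - 7)/(7s + 5) + 9/7| = 4/(7(7s + 5)) < 4/(7·7s) = (4/49)/s.
Thus |(-9s - 7)/(7s + 5) + 9/7| < eps whenever s > (4/49)/eps.
Take N_0 = (4/49)/eps. If s > N_0 then |(-9s - 7)/(7s + 5) + 9/7| < (4/49)/s < eps.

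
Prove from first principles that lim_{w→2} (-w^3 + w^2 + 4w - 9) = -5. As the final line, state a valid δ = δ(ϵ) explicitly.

δ = min(1, ϵ/14)

Fix ϵ > 0. We want δ > 0 such that 0 < |w − 2| < δ implies |(-w^3 + w^2 + 4w - 9) + 5| < ϵ.
(-w^3 + w^2 + 4w - 9) + 5 = -w^3 + w^2 + 4w - 4 = (w − 2)(-w^2 - w + 2).
So |(-w^3 + w^2 + 4w - 9) + 5| = |w − 2|·|-w^2 - w + 2|.
Assume first that |w − 2| < 1, so |w| < 3. Then |-w^2 - w + 2| ≤ 3^2 + 3 + 2 = 14.
Hence |(-w^3 + w^2 + 4w - 9) + 5| ≤ 14|w − 2| < ϵ provided |w − 2| < ϵ/14.
Take δ = min(1, ϵ/14). Then 0 < |w − 2| < δ gives both |w − 2| < 1 and |w − 2| < ϵ/14, so |(-w^3 + w^2 + 4w - 9) + 5| < ϵ.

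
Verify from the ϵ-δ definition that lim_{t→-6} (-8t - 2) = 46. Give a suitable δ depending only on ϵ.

Suppose ϵ > 0. We need δ > 0 so that 0 < |t + 6| < δ implies |(-8t - 2) − 46| < ϵ.
|(-8t - 2) − 46| = |-8t - 48| = 8|t + 6|.
Thus it suffices that |t + 6| < ϵ/8.
Choosing δ = ϵ/8 gives |(-8t - 2) − 46| = 8|t + 6| < ϵ whenever |t + 6| < δ.

δ = ϵ/8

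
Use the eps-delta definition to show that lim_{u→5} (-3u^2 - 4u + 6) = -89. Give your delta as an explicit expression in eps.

delta = min(1, eps/37)

Let eps > 0. We want delta > 0 such that 0 < |u − 5| < delta implies |(-3u^2 - 4u + 6) + 89| < eps.
(-3u^2 - 4u + 6) + 89 = -3u^2 - 4u + 95 = (u − 5)(-3u - 19).
So |(-3u^2 - 4u + 6) + 89| = |u − 5|·|-3u - 19|.
Require delta ≤ 1. Then |u − 5| < 1 gives |u| < 6, and by the triangle inequality |-3u - 19| ≤ 3·6 + 19 = 37.
Hence |(-3u^2 - 4u + 6) + 89| ≤ 37|u − 5| < eps provided |u − 5| < eps/37.
Take delta = min(1, eps/37). Then 0 < |u − 5| < delta gives both |u − 5| < 1 and |u − 5| < eps/37, so |(-3u^2 - 4u + 6) + 89| < eps.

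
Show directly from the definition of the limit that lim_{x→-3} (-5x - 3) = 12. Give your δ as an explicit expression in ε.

Fix ε > 0. We need δ > 0 so that 0 < |x + 3| < δ implies |(-5x - 3) − 12| < ε.
Since (-5x - 3) − 12 = -5(x + 3), we have |(-5x - 3) − 12| = 5|x + 3|.
Thus it suffices that |x + 3| < ε/5.
Take δ = ε/5. If 0 < |x + 3| < δ then |(-5x - 3) − 12| = 5|x + 3| < 5·(ε/5) = ε.

δ = ε/5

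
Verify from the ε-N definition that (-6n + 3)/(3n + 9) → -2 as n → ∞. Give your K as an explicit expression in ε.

Let ε > 0. For n ≥ 1, |(-6n + 3)/(3n + 9) + 2| = |63|/(3(3n + 9)) = 63/(3(3n + 9)).
Since 3n + 9 ≥ 3n for n ≥ 1, this is ≤ 63/(3·3n) = 7/n.
So |(-6n + 3)/(3n + 9) + 2| < ε whenever n > 7/ε.
Take K = 7/ε. If n > K then |(-6n + 3)/(3n + 9) + 2| ≤ 7/n < ε.

K = 7/ε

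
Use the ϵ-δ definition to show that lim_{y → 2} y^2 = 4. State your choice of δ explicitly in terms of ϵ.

Fix ϵ > 0. We seek δ > 0 with 0 < |y − 2| < δ ⇒ |y^2 − 4| < ϵ.
Factor: y^2 − 4 = (y − 2)(y + 2), so |y^2 − 4| = |y − 2|·|y + 2|.
Impose δ ≤ 1 so that |y| < 3; then |y + 2| ≤ 5.
Hence |y^2 − 4| ≤ 5|y − 2|, which is < ϵ once |y − 2| < ϵ/5.
Take δ = min(1, ϵ/5). If 0 < |y − 2| < δ then both bounds hold and |y^2 − 4| ≤ 5|y − 2| < 5·(ϵ/5) = ϵ.

δ = min(1, ϵ/5)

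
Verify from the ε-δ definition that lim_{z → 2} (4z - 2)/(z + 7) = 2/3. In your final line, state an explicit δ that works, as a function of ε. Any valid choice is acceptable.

δ = min(9/2, (27/20)ε)

Let ε > 0 be given. We want δ > 0 with 0 < |z − 2| < δ ⇒ |(4z - 2)/(z + 7) − (2/3)| < ε.
Combining over a common denominator, (4z - 2)/(z + 7) − (2/3) = [(4z - 2)·9 − 6·(z + 7)] / [9·(z + 7)] = 30(z − 2) / (9(z + 7)).
So |(4z - 2)/(z + 7) − (2/3)| = 30|z − 2| / (9·|z + 7|).
Restrict δ ≤ 9/2. Then |z − 2| < 9/2 gives |z + 7| = |(z − 2) + 9| ≥ 9 − 9/2 = 9/2.
Hence |(4z - 2)/(z + 7) − (2/3)| < 30|z − 2|/(9·(9/2)) = (20/27)|z − 2|, which is < ε once |z − 2| < (27/20)ε.
Take δ = min(9/2, (27/20)ε). Then 0 < |z − 2| < δ forces both bounds, so |(4z - 2)/(z + 7) − (2/3)| < ε.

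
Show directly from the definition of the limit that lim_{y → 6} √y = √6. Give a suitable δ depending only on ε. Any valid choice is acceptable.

δ = min(6, √6·ε)

Let ε > 0. We want δ > 0 such that 0 < |y − 6| < δ implies |√y − √6| < ε.
Multiplying by the conjugate, |√y − √6| = |y − 6|/(√y + √6).
Restrict δ ≤ 6 so that |y − 6| < 6 forces y > 0, and then √y + √6 > √6.
Hence |√y − √6| < |y − 6|/√6, which is < ε once |y − 6| < √6·ε.
Take δ = min(6, √6·ε). If 0 < |y − 6| < δ then y > 0 and |√y − √6| < |y − 6|/√6 < ε.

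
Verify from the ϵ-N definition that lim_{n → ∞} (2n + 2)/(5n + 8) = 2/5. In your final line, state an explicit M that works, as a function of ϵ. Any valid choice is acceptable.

M = (6/25)/ϵ

Fix ϵ > 0. For n ≥ 1, |(2n + 2)/(5n + 8) − (2/5)| = |-6|/(5(5n + 8)) = 6/(5(5n + 8)).
Since 5n + 8 ≥ 5n for n ≥ 1, this is ≤ 6/(5·5n) = (6/25)/n.
So |(2n + 2)/(5n + 8) − (2/5)| < ϵ whenever n > (6/25)/ϵ.
Take M = (6/25)/ϵ. If n > M then |(2n + 2)/(5n + 8) − (2/5)| ≤ (6/25)/n < ϵ.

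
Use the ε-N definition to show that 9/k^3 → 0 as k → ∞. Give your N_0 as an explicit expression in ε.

N_0 = (9/ε)^{1/3}

Suppose ε > 0. For k ≥ 1, |9/k^3 − 0| = 9/k^3.
9/k^3 < ε ⇔ k^3 > 9/ε ⇔ k > (9/ε)^{1/3}.
Take N_0 = (9/ε)^{1/3}. Then k > N_0 implies 9/k^3 < ε.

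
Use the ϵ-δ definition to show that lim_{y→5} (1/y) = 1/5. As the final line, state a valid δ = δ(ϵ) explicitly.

Let ϵ > 0 be given. We seek δ > 0 such that 0 < |y − 5| < δ implies |1/y − (1/5)| < ϵ.
|1/y − (1/5)| = |5 − y|/(5·|y|) = |y − 5|/(5|y|).
Require δ ≤ 5/2 so that |y| > 5 − 5/2 = 5/2, hence 5|y| > 25/2.
Then |1/y − (1/5)| < |y − 5|/(25/2), which is < ϵ when |y − 5| < (25/2)ϵ.
Take δ = min(5/2, (25/2)ϵ). Then 0 < |y − 5| < δ gives both |y − 5| < 5/2 and |y − 5| < (25/2)ϵ, so |1/y − (1/5)| < ϵ.

δ = min(5/2, (25/2)ϵ)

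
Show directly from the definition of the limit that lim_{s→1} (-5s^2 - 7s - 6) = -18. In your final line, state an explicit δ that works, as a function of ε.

Let ε > 0 be given. We want δ > 0 such that 0 < |s − 1| < δ implies |(-5s^2 - 7s - 6) + 18| < ε.
(-5s^2 - 7s - 6) + 18 = -5s^2 - 7s + 12 = (s − 1)(-5s - 12).
So |(-5s^2 - 7s - 6) + 18| = |s − 1|·|-5s - 12|.
Assume first that |s − 1| < 1, so |s| < 2. Then |-5s - 12| ≤ 5·2 + 12 = 22.
Hence |(-5s^2 - 7s - 6) + 18| ≤ 22|s − 1| < ε provided |s − 1| < ε/22.
Choosing δ = min(1, ε/22) ensures both conditions, hence |(-5s^2 - 7s - 6) + 18| < ε.

δ = min(1, ε/22)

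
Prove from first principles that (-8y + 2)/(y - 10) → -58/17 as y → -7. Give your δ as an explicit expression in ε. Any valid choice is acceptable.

Suppose ε > 0. We want δ > 0 with 0 < |y + 7| < δ ⇒ |(-8y + 2)/(y - 10) + 58/17| < ε.
Combining over a common denominator, (-8y + 2)/(y - 10) + 58/17 = [(-8y + 2)·(-17) − 58·(y - 10)] / [(-17)·(y - 10)] = 78(y + 7) / ((-17)(y - 10)).
So |(-8y + 2)/(y - 10) + 58/17| = 78|y + 7| / (17·|y − 10|).
Require δ ≤ 17/2, so |y − 10| ≥ |-17| − |y + 7| > 17 − 17/2 = 17/2.
Hence |(-8y + 2)/(y - 10) + 58/17| < 78|y + 7|/(17·(17/2)) = (156/289)|y + 7|, which is < ε once |y + 7| < (289/156)ε.
Take δ = min(17/2, (289/156)ε). Then 0 < |y + 7| < δ forces both bounds, so |(-8y + 2)/(y - 10) + 58/17| < ε.

δ = min(17/2, (289/156)ε)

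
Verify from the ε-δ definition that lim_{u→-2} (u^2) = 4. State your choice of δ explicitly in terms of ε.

Let ε > 0 be given. We seek δ > 0 with 0 < |u + 2| < δ ⇒ |u^2 − 4| < ε.
Factor: u^2 − 4 = (u + 2)(u - 2), so |u^2 − 4| = |u + 2|·|u - 2|.
Impose δ ≤ 1 so that |u| < 3; then |u - 2| ≤ 5.
Hence |u^2 − 4| ≤ 5|u + 2|, which is < ε once |u + 2| < ε/5.
Take δ = min(1, ε/5). If 0 < |u + 2| < δ then both bounds hold and |u^2 − 4| ≤ 5|u + 2| < 5·(ε/5) = ε.

δ = min(1, ε/5)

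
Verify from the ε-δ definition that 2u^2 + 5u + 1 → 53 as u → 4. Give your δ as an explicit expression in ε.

Let ε > 0. We want δ > 0 such that 0 < |u − 4| < δ implies |(2u^2 + 5u + 1) − 53| < ε.
(2u^2 + 5u + 1) − 53 = 2u^2 + 5u - 52 = (u − 4)(2u + 13).
So |(2u^2 + 5u + 1) − 53| = |u − 4|·|2u + 13|.
Assume first that |u − 4| < 2, so |u| < 6. Then |2u + 13| ≤ 2·6 + 13 = 25.
Hence |(2u^2 + 5u + 1) − 53| ≤ 25|u − 4| < ε provided |u − 4| < ε/25.
Choosing δ = min(2, ε/25) ensures both conditions, hence |(2u^2 + 5u + 1) − 53| < ε.

δ = min(2, ε/25)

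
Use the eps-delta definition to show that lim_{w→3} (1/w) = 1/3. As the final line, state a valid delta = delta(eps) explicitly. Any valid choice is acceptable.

Suppose eps > 0. We seek delta > 0 such that 0 < |w − 3| < delta implies |1/w − (1/3)| < eps.
|1/w − (1/3)| = |3 − w|/(3·|w|) = |w − 3|/(3|w|).
Restrict delta ≤ 3/2. Then |w − 3| < 3/2 gives |w| > 3/2, so 3|w| > 9/2.
Then |1/w − (1/3)| < |w − 3|/(9/2), which is < eps when |w − 3| < (9/2)eps.
Take delta = min(3/2, (9/2)eps). Then 0 < |w − 3| < delta gives both |w − 3| < 3/2 and |w − 3| < (9/2)eps, so |1/w − (1/3)| < eps.

delta = min(3/2, (9/2)eps)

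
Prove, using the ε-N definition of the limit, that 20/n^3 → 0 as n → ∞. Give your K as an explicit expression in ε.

Let ε > 0. For n ≥ 1, |20/n^3 − 0| = 20/n^3.
20/n^3 < ε ⇔ n^3 > 20/ε ⇔ n > (20/ε)^{1/3}.
Take K = (20/ε)^{1/3}. Then n > K implies 20/n^3 < ε.

K = (20/ε)^{1/3}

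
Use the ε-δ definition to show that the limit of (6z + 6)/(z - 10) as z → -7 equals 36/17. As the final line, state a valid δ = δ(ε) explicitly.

Suppose ε > 0. We want δ > 0 with 0 < |z + 7| < δ ⇒ |(6z + 6)/(z - 10) − (36/17)| < ε.
Combining over a common denominator, (6z + 6)/(z - 10) − (36/17) = [(6z + 6)·(-17) − (-36)·(z - 10)] / [(-17)·(z - 10)] = -66(z + 7) / ((-17)(z - 10)).
So |(6z + 6)/(z - 10) − (36/17)| = 66|z + 7| / (17·|z − 10|).
Require δ ≤ 17/2, so |z − 10| ≥ |-17| − |z + 7| > 17 − 17/2 = 17/2.
Hence |(6z + 6)/(z - 10) − (36/17)| < 66|z + 7|/(17·(17/2)) = (132/289)|z + 7|, which is < ε once |z + 7| < (289/132)ε.
Take δ = min(17/2, (289/132)ε). Then 0 < |z + 7| < δ forces both bounds, so |(6z + 6)/(z - 10) − (36/17)| < ε.

δ = min(17/2, (289/132)ε)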